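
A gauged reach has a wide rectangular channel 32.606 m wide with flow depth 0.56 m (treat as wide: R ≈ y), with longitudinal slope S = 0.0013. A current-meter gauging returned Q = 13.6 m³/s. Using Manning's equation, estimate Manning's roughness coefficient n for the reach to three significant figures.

0.0329

A = b·y = 32.606 × 0.56 = 18.26 m²
Wide channel: R ≈ y = 0.56 m
n = (1/Q)·A·R^(2/3)·S^(1/2) = (1/13.6) × 18.26 × 0.6794 × 0.03606 = 0.03289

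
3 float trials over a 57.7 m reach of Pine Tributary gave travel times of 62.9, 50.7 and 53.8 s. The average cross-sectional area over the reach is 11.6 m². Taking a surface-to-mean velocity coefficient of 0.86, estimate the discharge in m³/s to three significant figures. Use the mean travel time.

t̄ = (62.9 + 50.7 + 53.8) / 3 = 55.8 s
v_surface = L / t̄ = 57.7 / 55.8 = 1.034 m/s
v_mean = 0.86 × 1.034 = 0.8893 m/s
Q = A × v_mean = 11.6 × 0.8893 = 10.32 m³/s

10.3 m³/s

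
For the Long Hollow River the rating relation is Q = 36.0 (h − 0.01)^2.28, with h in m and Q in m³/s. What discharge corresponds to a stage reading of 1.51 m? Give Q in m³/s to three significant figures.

Q = 36.0 × (1.51 − 0.01)^2.28 = 36.0 × 1.5^2.28 = 90.74 m³/s

90.7 m³/s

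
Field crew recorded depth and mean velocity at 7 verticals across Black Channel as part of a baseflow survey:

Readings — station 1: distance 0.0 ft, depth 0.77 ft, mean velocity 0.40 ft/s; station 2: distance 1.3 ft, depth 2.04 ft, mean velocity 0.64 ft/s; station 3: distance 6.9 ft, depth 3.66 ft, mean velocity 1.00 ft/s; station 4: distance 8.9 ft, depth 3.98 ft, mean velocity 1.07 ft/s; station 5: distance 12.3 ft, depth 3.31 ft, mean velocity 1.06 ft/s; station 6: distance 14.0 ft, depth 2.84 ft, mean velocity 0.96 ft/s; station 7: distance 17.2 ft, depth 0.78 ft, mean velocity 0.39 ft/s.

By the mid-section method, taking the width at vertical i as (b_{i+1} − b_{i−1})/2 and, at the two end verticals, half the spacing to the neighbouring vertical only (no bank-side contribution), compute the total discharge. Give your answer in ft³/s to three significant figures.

46.2 ft³/s

w_1 = (1.3 − 0.0)/2 = 0.65 ft; q_1 = 0.40 × 0.77 × 0.65 = 0.2002 ft³/s
w_2 = (6.9 − 0.0)/2 = 3.45 ft; q_2 = 0.64 × 2.04 × 3.45 = 4.504 ft³/s
w_3 = (8.9 − 1.3)/2 = 3.8 ft; q_3 = 1.00 × 3.66 × 3.8 = 13.91 ft³/s
w_4 = (12.3 − 6.9)/2 = 2.7 ft; q_4 = 1.07 × 3.98 × 2.7 = 11.50 ft³/s
w_5 = (14.0 − 8.9)/2 = 2.55 ft; q_5 = 1.06 × 3.31 × 2.55 = 8.947 ft³/s
w_6 = (17.2 − 12.3)/2 = 2.45 ft; q_6 = 0.96 × 2.84 × 2.45 = 6.680 ft³/s
w_7 = (17.2 − 14.0)/2 = 1.6 ft; q_7 = 0.39 × 0.78 × 1.6 = 0.4867 ft³/s
Q = Σ qᵢ = 46.22 ft³/s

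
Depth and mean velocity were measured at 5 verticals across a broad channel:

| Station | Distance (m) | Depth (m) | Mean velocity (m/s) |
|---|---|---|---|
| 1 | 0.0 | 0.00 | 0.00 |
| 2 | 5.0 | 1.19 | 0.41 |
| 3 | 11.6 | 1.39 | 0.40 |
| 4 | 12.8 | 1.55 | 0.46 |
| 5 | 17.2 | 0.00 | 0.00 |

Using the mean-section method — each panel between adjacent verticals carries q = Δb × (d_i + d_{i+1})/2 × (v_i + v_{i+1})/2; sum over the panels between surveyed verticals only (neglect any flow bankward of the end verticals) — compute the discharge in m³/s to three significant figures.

Panel 1-2: Δb = 5 m, d̄ = (0.00+1.19)/2 = 0.595, v̄ = (0.00+0.41)/2 = 0.205 → q = 5×0.595×0.205 = 0.6099 m³/s
Panel 2-3: Δb = 6.6 m, d̄ = (1.19+1.39)/2 = 1.29, v̄ = (0.41+0.40)/2 = 0.405 → q = 6.6×1.29×0.405 = 3.448 m³/s
Panel 3-4: Δb = 1.2 m, d̄ = (1.39+1.55)/2 = 1.47, v̄ = (0.40+0.46)/2 = 0.43 → q = 1.2×1.47×0.43 = 0.7585 m³/s
Panel 4-5: Δb = 4.4 m, d̄ = (1.55+0.00)/2 = 0.775, v̄ = (0.46+0.00)/2 = 0.23 → q = 4.4×0.775×0.23 = 0.7843 m³/s
Q = Σ q = 5.601 m³/s

5.60 m³/s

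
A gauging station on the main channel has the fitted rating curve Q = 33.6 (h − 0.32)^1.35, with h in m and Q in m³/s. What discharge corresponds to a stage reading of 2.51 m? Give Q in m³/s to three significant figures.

Q = 33.6 × (2.51 − 0.32)^1.35 = 33.6 × 2.19^1.35 = 96.81 m³/s

96.8 m³/s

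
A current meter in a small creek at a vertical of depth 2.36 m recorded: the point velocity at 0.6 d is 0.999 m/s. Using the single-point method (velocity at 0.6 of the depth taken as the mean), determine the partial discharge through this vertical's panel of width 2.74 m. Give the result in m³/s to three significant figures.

v̄ = v₀.₆ = 0.999 m/s
q = v̄ × d × w = 0.9990 × 2.36 × 2.74 = 6.460 m³/s

6.46 m³/s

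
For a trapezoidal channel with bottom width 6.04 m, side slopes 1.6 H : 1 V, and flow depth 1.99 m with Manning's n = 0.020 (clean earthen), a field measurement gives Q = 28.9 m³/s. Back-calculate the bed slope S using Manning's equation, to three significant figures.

0.000661

A = (b + z·y)·y = (6.04 + 1.6×1.99)×1.99 = 18.36 m²
P = b + 2y√(1+z²) = 6.04 + 2×1.99×√(1+1.6²) = 13.55 m
R = A/P = 18.36/13.55 = 1.355 m
S = (Q·n / (1·A·R^(2/3)))² = (28.9×0.020 / (1×18.36×1.224))² = 0.0006615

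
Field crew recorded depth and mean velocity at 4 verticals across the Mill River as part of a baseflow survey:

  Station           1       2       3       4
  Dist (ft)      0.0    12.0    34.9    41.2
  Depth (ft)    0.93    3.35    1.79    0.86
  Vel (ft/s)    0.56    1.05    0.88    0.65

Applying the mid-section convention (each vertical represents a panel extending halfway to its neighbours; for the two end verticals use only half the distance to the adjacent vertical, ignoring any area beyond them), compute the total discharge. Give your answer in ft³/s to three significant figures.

w_1 = (12.0 − 0.0)/2 = 6 ft; q_1 = 0.56 × 0.93 × 6 = 3.125 ft³/s
w_2 = (34.9 − 0.0)/2 = 17.45 ft; q_2 = 1.05 × 3.35 × 17.45 = 61.38 ft³/s
w_3 = (41.2 − 12.0)/2 = 14.6 ft; q_3 = 0.88 × 1.79 × 14.6 = 23.00 ft³/s
w_4 = (41.2 − 34.9)/2 = 3.15 ft; q_4 = 0.65 × 0.86 × 3.15 = 1.761 ft³/s
Q = Σ qᵢ = 89.26 ft³/s

89.3 ft³/s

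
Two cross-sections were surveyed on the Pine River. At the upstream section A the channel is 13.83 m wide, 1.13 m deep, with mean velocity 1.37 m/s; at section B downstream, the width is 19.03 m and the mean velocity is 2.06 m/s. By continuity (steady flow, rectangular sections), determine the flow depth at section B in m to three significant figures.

0.546 m

Q = A₁V₁ = (13.83×1.13) × 1.37 = 21.41 m³/s
d₂ = Q/(b₂ V₂) = 21.41/(19.03×2.06) = 0.5462 m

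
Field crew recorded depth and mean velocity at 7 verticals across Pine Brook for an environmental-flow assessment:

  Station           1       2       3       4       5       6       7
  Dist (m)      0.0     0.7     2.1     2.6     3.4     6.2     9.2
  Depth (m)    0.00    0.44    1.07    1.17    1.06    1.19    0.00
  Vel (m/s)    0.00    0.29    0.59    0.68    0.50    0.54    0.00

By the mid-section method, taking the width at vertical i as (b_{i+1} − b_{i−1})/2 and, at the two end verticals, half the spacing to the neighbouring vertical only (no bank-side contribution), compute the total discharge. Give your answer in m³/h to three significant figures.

w_2 = (2.1 − 0.0)/2 = 1.05 m; q_2 = 0.29 × 0.44 × 1.05 = 0.1340 m³/s
w_3 = (2.6 − 0.7)/2 = 0.95 m; q_3 = 0.59 × 1.07 × 0.95 = 0.5997 m³/s
w_4 = (3.4 − 2.1)/2 = 0.65 m; q_4 = 0.68 × 1.17 × 0.65 = 0.5171 m³/s
w_5 = (6.2 − 2.6)/2 = 1.8 m; q_5 = 0.50 × 1.06 × 1.8 = 0.9540 m³/s
w_6 = (9.2 − 3.4)/2 = 2.9 m; q_6 = 0.54 × 1.19 × 2.9 = 1.864 m³/s
Stations 1, 7 contribute zero (depth or velocity is 0).
Q = Σ qᵢ = 4.068 m³/s
= 4.068 × 3600 = 14650 m³/h

14600 m³/h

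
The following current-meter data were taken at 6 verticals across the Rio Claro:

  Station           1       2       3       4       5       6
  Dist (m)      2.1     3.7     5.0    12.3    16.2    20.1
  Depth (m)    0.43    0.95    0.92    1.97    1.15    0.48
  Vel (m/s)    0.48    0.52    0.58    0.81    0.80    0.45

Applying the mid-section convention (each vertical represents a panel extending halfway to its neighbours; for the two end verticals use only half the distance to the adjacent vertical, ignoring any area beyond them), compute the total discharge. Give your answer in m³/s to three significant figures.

16.1 m³/s

w_1 = (3.7 − 2.1)/2 = 0.8 m; q_1 = 0.48 × 0.43 × 0.8 = 0.1651 m³/s
w_2 = (5.0 − 2.1)/2 = 1.45 m; q_2 = 0.52 × 0.95 × 1.45 = 0.7163 m³/s
w_3 = (12.3 − 3.7)/2 = 4.3 m; q_3 = 0.58 × 0.92 × 4.3 = 2.294 m³/s
w_4 = (16.2 − 5.0)/2 = 5.6 m; q_4 = 0.81 × 1.97 × 5.6 = 8.936 m³/s
w_5 = (20.1 − 12.3)/2 = 3.9 m; q_5 = 0.80 × 1.15 × 3.9 = 3.588 m³/s
w_6 = (20.1 − 16.2)/2 = 1.95 m; q_6 = 0.45 × 0.48 × 1.95 = 0.4212 m³/s
Q = Σ qᵢ = 16.12 m³/s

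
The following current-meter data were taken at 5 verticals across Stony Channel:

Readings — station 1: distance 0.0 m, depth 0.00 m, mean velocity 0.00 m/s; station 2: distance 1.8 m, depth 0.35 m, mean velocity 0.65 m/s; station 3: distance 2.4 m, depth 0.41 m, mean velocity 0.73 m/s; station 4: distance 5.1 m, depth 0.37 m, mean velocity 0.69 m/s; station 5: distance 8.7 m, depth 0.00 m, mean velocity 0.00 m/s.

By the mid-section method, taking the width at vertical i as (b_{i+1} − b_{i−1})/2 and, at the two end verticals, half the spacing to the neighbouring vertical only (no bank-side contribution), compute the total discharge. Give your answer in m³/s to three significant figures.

w_2 = (2.4 − 0.0)/2 = 1.2 m; q_2 = 0.65 × 0.35 × 1.2 = 0.2730 m³/s
w_3 = (5.1 − 1.8)/2 = 1.65 m; q_3 = 0.73 × 0.41 × 1.65 = 0.4938 m³/s
w_4 = (8.7 − 2.4)/2 = 3.15 m; q_4 = 0.69 × 0.37 × 3.15 = 0.8042 m³/s
Stations 1, 5 contribute zero (depth or velocity is 0).
Q = Σ qᵢ = 1.571 m³/s

1.57 m³/s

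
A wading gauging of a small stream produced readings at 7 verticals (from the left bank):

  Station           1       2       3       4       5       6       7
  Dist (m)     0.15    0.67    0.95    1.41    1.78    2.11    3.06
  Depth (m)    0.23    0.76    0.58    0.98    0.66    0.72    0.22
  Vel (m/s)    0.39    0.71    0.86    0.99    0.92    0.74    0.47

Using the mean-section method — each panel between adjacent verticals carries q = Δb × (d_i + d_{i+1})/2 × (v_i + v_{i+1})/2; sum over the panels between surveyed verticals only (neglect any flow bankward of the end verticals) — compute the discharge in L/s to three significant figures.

Panel 1-2: Δb = 0.52 m, d̄ = (0.23+0.76)/2 = 0.495, v̄ = (0.39+0.71)/2 = 0.55 → q = 0.52×0.495×0.55 = 0.1416 m³/s
Panel 2-3: Δb = 0.28 m, d̄ = (0.76+0.58)/2 = 0.67, v̄ = (0.71+0.86)/2 = 0.785 → q = 0.28×0.67×0.785 = 0.1473 m³/s
Panel 3-4: Δb = 0.46 m, d̄ = (0.58+0.98)/2 = 0.78, v̄ = (0.86+0.99)/2 = 0.925 → q = 0.46×0.78×0.925 = 0.3319 m³/s
Panel 4-5: Δb = 0.37 m, d̄ = (0.98+0.66)/2 = 0.82, v̄ = (0.99+0.92)/2 = 0.955 → q = 0.37×0.82×0.955 = 0.2897 m³/s
Panel 5-6: Δb = 0.33 m, d̄ = (0.66+0.72)/2 = 0.69, v̄ = (0.92+0.74)/2 = 0.83 → q = 0.33×0.69×0.83 = 0.1890 m³/s
Panel 6-7: Δb = 0.95 m, d̄ = (0.72+0.22)/2 = 0.47, v̄ = (0.74+0.47)/2 = 0.605 → q = 0.95×0.47×0.605 = 0.2701 m³/s
Q = Σ q = 1.370 m³/s
= 1.370 × 1000 = 1370 L/s

1370 L/s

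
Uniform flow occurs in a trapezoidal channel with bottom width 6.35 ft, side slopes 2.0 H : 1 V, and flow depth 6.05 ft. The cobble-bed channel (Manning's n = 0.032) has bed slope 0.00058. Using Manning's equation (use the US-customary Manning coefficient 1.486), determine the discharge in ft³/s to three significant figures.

A = (b + z·y)·y = (6.35 + 2.0×6.05)×6.05 = 111.6 ft²
P = b + 2y√(1+z²) = 6.35 + 2×6.05×√(1+2.0²) = 33.41 ft
R = A/P = 111.6/33.41 = 3.341 ft
Q = (1.486/n)·A·R^(2/3)·S^(1/2) = (1.486/0.032) × 111.6 × 3.341^(2/3) × 0.00058^(1/2) = 279.0 ft³/s

279 ft³/s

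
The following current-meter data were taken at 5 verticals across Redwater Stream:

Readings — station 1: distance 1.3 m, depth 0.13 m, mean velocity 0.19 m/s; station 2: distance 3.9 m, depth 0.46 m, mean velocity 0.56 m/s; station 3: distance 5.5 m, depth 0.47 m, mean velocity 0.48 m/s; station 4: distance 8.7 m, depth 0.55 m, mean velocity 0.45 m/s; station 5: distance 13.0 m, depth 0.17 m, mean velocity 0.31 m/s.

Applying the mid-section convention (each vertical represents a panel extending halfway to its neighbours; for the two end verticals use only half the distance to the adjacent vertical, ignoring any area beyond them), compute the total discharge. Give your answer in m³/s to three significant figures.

2.16 m³/s

w_1 = (3.9 − 1.3)/2 = 1.3 m; q_1 = 0.19 × 0.13 × 1.3 = 0.03211 m³/s
w_2 = (5.5 − 1.3)/2 = 2.1 m; q_2 = 0.56 × 0.46 × 2.1 = 0.5410 m³/s
w_3 = (8.7 − 3.9)/2 = 2.4 m; q_3 = 0.48 × 0.47 × 2.4 = 0.5414 m³/s
w_4 = (13.0 − 5.5)/2 = 3.75 m; q_4 = 0.45 × 0.55 × 3.75 = 0.9281 m³/s
w_5 = (13.0 − 8.7)/2 = 2.15 m; q_5 = 0.31 × 0.17 × 2.15 = 0.1133 m³/s
Q = Σ qᵢ = 2.156 m³/s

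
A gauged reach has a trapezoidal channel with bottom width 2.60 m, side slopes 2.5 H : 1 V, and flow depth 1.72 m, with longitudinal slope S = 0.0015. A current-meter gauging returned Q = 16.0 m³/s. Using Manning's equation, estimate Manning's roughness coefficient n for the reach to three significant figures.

A = (b + z·y)·y = (2.60 + 2.5×1.72)×1.72 = 11.87 m²
P = b + 2y√(1+z²) = 2.60 + 2×1.72×√(1+2.5²) = 11.86 m
R = A/P = 11.87/11.86 = 1.000 m
n = (1/Q)·A·R^(2/3)·S^(1/2) = (1/16.0) × 11.87 × 1.000 × 0.03873 = 0.02874

0.0287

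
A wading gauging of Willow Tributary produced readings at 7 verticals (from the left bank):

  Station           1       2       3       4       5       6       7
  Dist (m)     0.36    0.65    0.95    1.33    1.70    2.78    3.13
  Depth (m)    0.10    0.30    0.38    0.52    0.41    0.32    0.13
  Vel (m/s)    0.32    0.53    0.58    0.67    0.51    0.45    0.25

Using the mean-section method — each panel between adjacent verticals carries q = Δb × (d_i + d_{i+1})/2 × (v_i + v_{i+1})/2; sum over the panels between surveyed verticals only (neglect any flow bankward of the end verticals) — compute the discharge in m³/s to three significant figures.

0.506 m³/s

Panel 1-2: Δb = 0.29 m, d̄ = (0.10+0.30)/2 = 0.2, v̄ = (0.32+0.53)/2 = 0.425 → q = 0.29×0.2×0.425 = 0.02465 m³/s
Panel 2-3: Δb = 0.3 m, d̄ = (0.30+0.38)/2 = 0.34, v̄ = (0.53+0.58)/2 = 0.555 → q = 0.3×0.34×0.555 = 0.05661 m³/s
Panel 3-4: Δb = 0.38 m, d̄ = (0.38+0.52)/2 = 0.45, v̄ = (0.58+0.67)/2 = 0.625 → q = 0.38×0.45×0.625 = 0.1069 m³/s
Panel 4-5: Δb = 0.37 m, d̄ = (0.52+0.41)/2 = 0.465, v̄ = (0.67+0.51)/2 = 0.59 → q = 0.37×0.465×0.59 = 0.1015 m³/s
Panel 5-6: Δb = 1.08 m, d̄ = (0.41+0.32)/2 = 0.365, v̄ = (0.51+0.45)/2 = 0.48 → q = 1.08×0.365×0.48 = 0.1892 m³/s
Panel 6-7: Δb = 0.35 m, d̄ = (0.32+0.13)/2 = 0.225, v̄ = (0.45+0.25)/2 = 0.35 → q = 0.35×0.225×0.35 = 0.02756 m³/s
Q = Σ q = 0.5064 m³/s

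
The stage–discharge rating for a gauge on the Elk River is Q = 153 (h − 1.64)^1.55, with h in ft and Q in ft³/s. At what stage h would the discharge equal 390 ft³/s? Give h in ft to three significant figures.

3.47 ft

h − h₀ = (Q/C)^(1/b) = (390/153)^(1/1.55) = 1.829 ft
h = 1.64 + 1.829 = 3.469 ft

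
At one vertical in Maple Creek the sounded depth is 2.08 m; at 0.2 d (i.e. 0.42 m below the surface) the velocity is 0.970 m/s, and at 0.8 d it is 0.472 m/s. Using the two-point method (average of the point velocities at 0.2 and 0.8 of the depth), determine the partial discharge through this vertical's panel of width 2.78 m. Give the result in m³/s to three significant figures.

v̄ = (0.970 + 0.472) / 2 = 0.7210 m/s
q = v̄ × d × w = 0.7210 × 2.08 × 2.78 = 4.169 m³/s

4.17 m³/s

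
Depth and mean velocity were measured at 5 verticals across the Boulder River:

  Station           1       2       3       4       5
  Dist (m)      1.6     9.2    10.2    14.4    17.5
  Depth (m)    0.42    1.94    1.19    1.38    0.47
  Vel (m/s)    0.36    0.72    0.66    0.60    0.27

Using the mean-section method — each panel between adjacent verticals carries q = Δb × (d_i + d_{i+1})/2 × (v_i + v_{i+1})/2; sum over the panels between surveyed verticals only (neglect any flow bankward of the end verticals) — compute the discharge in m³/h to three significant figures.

Panel 1-2: Δb = 7.6 m, d̄ = (0.42+1.94)/2 = 1.18, v̄ = (0.36+0.72)/2 = 0.54 → q = 7.6×1.18×0.54 = 4.843 m³/s
Panel 2-3: Δb = 1 m, d̄ = (1.94+1.19)/2 = 1.565, v̄ = (0.72+0.66)/2 = 0.69 → q = 1×1.565×0.69 = 1.080 m³/s
Panel 3-4: Δb = 4.2 m, d̄ = (1.19+1.38)/2 = 1.285, v̄ = (0.66+0.60)/2 = 0.63 → q = 4.2×1.285×0.63 = 3.400 m³/s
Panel 4-5: Δb = 3.1 m, d̄ = (1.38+0.47)/2 = 0.925, v̄ = (0.60+0.27)/2 = 0.435 → q = 3.1×0.925×0.435 = 1.247 m³/s
Q = Σ q = 10.57 m³/s
= 10.57 × 3600 = 38050 m³/h

38100 m³/h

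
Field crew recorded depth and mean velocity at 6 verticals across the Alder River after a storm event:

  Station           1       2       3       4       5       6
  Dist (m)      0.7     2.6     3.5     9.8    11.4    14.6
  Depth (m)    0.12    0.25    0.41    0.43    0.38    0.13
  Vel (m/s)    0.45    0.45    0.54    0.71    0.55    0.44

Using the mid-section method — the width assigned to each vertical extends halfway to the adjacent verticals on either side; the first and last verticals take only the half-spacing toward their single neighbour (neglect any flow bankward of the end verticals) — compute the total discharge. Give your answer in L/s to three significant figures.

2800 L/s

w_1 = (2.6 − 0.7)/2 = 0.95 m; q_1 = 0.45 × 0.12 × 0.95 = 0.05130 m³/s
w_2 = (3.5 − 0.7)/2 = 1.4 m; q_2 = 0.45 × 0.25 × 1.4 = 0.1575 m³/s
w_3 = (9.8 − 2.6)/2 = 3.6 m; q_3 = 0.54 × 0.41 × 3.6 = 0.7970 m³/s
w_4 = (11.4 − 3.5)/2 = 3.95 m; q_4 = 0.71 × 0.43 × 3.95 = 1.206 m³/s
w_5 = (14.6 − 9.8)/2 = 2.4 m; q_5 = 0.55 × 0.38 × 2.4 = 0.5016 m³/s
w_6 = (14.6 − 11.4)/2 = 1.6 m; q_6 = 0.44 × 0.13 × 1.6 = 0.09152 m³/s
Q = Σ qᵢ = 2.805 m³/s
= 2.805 × 1000 = 2805 L/s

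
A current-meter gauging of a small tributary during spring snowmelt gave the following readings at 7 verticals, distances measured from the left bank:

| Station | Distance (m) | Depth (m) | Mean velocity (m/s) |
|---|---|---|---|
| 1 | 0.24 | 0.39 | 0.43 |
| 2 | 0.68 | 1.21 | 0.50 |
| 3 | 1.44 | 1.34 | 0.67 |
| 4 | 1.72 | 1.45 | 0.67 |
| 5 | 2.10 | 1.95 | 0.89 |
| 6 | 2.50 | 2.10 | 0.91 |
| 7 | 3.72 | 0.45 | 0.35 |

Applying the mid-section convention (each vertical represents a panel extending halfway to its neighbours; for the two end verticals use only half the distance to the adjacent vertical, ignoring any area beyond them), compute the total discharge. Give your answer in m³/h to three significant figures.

12600 m³/h

w_1 = (0.68 − 0.24)/2 = 0.22 m; q_1 = 0.43 × 0.39 × 0.22 = 0.03689 m³/s
w_2 = (1.44 − 0.24)/2 = 0.6 m; q_2 = 0.50 × 1.21 × 0.6 = 0.3630 m³/s
w_3 = (1.72 − 0.68)/2 = 0.52 m; q_3 = 0.67 × 1.34 × 0.52 = 0.4669 m³/s
w_4 = (2.10 − 1.44)/2 = 0.33 m; q_4 = 0.67 × 1.45 × 0.33 = 0.3206 m³/s
w_5 = (2.50 − 1.72)/2 = 0.39 m; q_5 = 0.89 × 1.95 × 0.39 = 0.6768 m³/s
w_6 = (3.72 − 2.10)/2 = 0.81 m; q_6 = 0.91 × 2.10 × 0.81 = 1.548 m³/s
w_7 = (3.72 − 2.50)/2 = 0.61 m; q_7 = 0.35 × 0.45 × 0.61 = 0.09608 m³/s
Q = Σ qᵢ = 3.508 m³/s
= 3.508 × 3600 = 12630 m³/h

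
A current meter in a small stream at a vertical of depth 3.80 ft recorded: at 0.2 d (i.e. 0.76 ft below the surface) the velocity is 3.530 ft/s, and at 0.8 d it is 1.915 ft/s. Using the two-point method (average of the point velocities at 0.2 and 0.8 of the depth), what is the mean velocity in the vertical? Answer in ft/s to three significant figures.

v̄ = (3.530 + 1.915) / 2 = 2.723 ft/s

2.72 ft/s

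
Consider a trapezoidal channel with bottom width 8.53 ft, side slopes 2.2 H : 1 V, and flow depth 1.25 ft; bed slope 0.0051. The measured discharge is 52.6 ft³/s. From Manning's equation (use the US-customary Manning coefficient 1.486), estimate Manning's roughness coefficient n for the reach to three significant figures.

A = (b + z·y)·y = (8.53 + 2.2×1.25)×1.25 = 14.10 ft²
P = b + 2y√(1+z²) = 8.53 + 2×1.25×√(1+2.2²) = 14.57 ft
R = A/P = 14.10/14.57 = 0.9676 ft
n = (1.486/Q)·A·R^(2/3)·S^(1/2) = (1.486/52.6) × 14.10 × 0.9783 × 0.07141 = 0.02783

0.0278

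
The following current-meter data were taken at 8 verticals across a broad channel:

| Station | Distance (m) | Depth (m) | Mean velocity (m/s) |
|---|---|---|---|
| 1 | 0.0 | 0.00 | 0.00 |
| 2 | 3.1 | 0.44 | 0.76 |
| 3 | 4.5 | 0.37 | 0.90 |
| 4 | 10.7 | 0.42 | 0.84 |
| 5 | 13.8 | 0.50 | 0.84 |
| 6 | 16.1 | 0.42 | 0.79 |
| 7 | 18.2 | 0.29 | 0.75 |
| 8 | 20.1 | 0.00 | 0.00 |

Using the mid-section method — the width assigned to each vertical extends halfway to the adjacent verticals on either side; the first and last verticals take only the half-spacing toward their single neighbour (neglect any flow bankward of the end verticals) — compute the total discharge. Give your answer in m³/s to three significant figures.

w_2 = (4.5 − 0.0)/2 = 2.25 m; q_2 = 0.76 × 0.44 × 2.25 = 0.7524 m³/s
w_3 = (10.7 − 3.1)/2 = 3.8 m; q_3 = 0.90 × 0.37 × 3.8 = 1.265 m³/s
w_4 = (13.8 − 4.5)/2 = 4.65 m; q_4 = 0.84 × 0.42 × 4.65 = 1.641 m³/s
w_5 = (16.1 − 10.7)/2 = 2.7 m; q_5 = 0.84 × 0.50 × 2.7 = 1.134 m³/s
w_6 = (18.2 − 13.8)/2 = 2.2 m; q_6 = 0.79 × 0.42 × 2.2 = 0.7300 m³/s
w_7 = (20.1 − 16.1)/2 = 2 m; q_7 = 0.75 × 0.29 × 2 = 0.4350 m³/s
Stations 1, 8 contribute zero (depth or velocity is 0).
Q = Σ qᵢ = 5.957 m³/s

5.96 m³/s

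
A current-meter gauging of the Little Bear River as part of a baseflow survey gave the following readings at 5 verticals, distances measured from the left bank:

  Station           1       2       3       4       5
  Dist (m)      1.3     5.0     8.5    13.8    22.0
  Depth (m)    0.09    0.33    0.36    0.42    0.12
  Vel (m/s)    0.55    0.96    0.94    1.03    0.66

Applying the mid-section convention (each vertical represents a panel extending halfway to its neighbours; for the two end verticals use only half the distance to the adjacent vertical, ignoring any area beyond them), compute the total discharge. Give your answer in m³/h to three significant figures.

21500 m³/h

w_1 = (5.0 − 1.3)/2 = 1.85 m; q_1 = 0.55 × 0.09 × 1.85 = 0.09158 m³/s
w_2 = (8.5 − 1.3)/2 = 3.6 m; q_2 = 0.96 × 0.33 × 3.6 = 1.140 m³/s
w_3 = (13.8 − 5.0)/2 = 4.4 m; q_3 = 0.94 × 0.36 × 4.4 = 1.489 m³/s
w_4 = (22.0 − 8.5)/2 = 6.75 m; q_4 = 1.03 × 0.42 × 6.75 = 2.920 m³/s
w_5 = (22.0 − 13.8)/2 = 4.1 m; q_5 = 0.66 × 0.12 × 4.1 = 0.3247 m³/s
Q = Σ qᵢ = 5.966 m³/s
= 5.966 × 3600 = 21480 m³/h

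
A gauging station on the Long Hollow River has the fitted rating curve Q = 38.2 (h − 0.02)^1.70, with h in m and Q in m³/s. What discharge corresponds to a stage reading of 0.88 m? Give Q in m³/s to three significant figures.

29.6 m³/s

Q = 38.2 × (0.88 − 0.02)^1.70 = 38.2 × 0.86^1.70 = 29.56 m³/s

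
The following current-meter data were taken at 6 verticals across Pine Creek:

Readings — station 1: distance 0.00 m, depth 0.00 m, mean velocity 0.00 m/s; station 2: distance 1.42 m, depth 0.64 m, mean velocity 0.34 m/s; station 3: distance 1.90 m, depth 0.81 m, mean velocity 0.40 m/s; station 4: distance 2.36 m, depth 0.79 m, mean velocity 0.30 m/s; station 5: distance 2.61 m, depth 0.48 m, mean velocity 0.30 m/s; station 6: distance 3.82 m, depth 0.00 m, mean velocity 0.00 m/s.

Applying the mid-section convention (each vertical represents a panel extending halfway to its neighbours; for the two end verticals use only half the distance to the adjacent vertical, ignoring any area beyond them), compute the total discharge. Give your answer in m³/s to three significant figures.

w_2 = (1.90 − 0.00)/2 = 0.95 m; q_2 = 0.34 × 0.64 × 0.95 = 0.2067 m³/s
w_3 = (2.36 − 1.42)/2 = 0.47 m; q_3 = 0.40 × 0.81 × 0.47 = 0.1523 m³/s
w_4 = (2.61 − 1.90)/2 = 0.355 m; q_4 = 0.30 × 0.79 × 0.355 = 0.08414 m³/s
w_5 = (3.82 − 2.36)/2 = 0.73 m; q_5 = 0.30 × 0.48 × 0.73 = 0.1051 m³/s
Stations 1, 6 contribute zero (depth or velocity is 0).
Q = Σ qᵢ = 0.5483 m³/s

0.548 m³/s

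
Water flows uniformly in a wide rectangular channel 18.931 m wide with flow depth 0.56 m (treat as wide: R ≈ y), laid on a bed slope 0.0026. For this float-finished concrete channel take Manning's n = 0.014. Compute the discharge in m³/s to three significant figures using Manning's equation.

26.2 m³/s

A = b·y = 18.931 × 0.56 = 10.60 m²
Wide channel: R ≈ y = 0.56 m
Q = (1/n)·A·R^(2/3)·S^(1/2) = (1/0.014) × 10.60 × 0.5600^(2/3) × 0.0026^(1/2) = 26.23 m³/s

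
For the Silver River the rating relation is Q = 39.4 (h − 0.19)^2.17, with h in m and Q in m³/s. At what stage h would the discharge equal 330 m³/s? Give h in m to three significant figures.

h − h₀ = (Q/C)^(1/b) = (330/39.4)^(1/2.17) = 2.663 m
h = 0.19 + 2.663 = 2.853 m

2.85 m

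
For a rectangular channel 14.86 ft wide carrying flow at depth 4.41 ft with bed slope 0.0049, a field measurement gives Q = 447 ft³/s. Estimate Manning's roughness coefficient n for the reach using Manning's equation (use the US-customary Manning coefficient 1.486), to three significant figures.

A = b·y = 14.86 × 4.41 = 65.53 ft²
P = b + 2y = 14.86 + 2×4.41 = 23.68 ft
R = A/P = 65.53/23.68 = 2.767 ft
n = (1.486/Q)·A·R^(2/3)·S^(1/2) = (1.486/447) × 65.53 × 1.971 × 0.07000 = 0.03006

0.0301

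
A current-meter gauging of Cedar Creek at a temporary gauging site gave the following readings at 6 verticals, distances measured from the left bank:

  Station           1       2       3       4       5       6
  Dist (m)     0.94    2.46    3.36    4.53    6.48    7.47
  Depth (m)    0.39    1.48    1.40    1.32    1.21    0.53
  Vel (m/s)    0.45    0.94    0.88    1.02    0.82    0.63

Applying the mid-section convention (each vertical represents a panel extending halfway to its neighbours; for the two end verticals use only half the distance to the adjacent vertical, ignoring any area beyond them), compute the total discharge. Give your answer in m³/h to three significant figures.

24500 m³/h

w_1 = (2.46 − 0.94)/2 = 0.76 m; q_1 = 0.45 × 0.39 × 0.76 = 0.1334 m³/s
w_2 = (3.36 − 0.94)/2 = 1.21 m; q_2 = 0.94 × 1.48 × 1.21 = 1.683 m³/s
w_3 = (4.53 − 2.46)/2 = 1.035 m; q_3 = 0.88 × 1.40 × 1.035 = 1.275 m³/s
w_4 = (6.48 − 3.36)/2 = 1.56 m; q_4 = 1.02 × 1.32 × 1.56 = 2.100 m³/s
w_5 = (7.47 − 4.53)/2 = 1.47 m; q_5 = 0.82 × 1.21 × 1.47 = 1.459 m³/s
w_6 = (7.47 − 6.48)/2 = 0.495 m; q_6 = 0.63 × 0.53 × 0.495 = 0.1653 m³/s
Q = Σ qᵢ = 6.816 m³/s
= 6.816 × 3600 = 24540 m³/h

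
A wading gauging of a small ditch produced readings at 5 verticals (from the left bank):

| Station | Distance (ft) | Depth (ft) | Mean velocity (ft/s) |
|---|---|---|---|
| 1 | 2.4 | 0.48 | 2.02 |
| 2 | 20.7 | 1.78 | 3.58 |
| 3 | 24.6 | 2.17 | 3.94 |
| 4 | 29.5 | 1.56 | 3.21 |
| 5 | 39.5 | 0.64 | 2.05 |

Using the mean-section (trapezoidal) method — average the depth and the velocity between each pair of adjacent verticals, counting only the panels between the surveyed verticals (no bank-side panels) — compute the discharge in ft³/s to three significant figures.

Panel 1-2: Δb = 18.3 ft, d̄ = (0.48+1.78)/2 = 1.13, v̄ = (2.02+3.58)/2 = 2.8 → q = 18.3×1.13×2.8 = 57.90 ft³/s
Panel 2-3: Δb = 3.9 ft, d̄ = (1.78+2.17)/2 = 1.975, v̄ = (3.58+3.94)/2 = 3.76 → q = 3.9×1.975×3.76 = 28.96 ft³/s
Panel 3-4: Δb = 4.9 ft, d̄ = (2.17+1.56)/2 = 1.865, v̄ = (3.94+3.21)/2 = 3.575 → q = 4.9×1.865×3.575 = 32.67 ft³/s
Panel 4-5: Δb = 10 ft, d̄ = (1.56+0.64)/2 = 1.1, v̄ = (3.21+2.05)/2 = 2.63 → q = 10×1.1×2.63 = 28.93 ft³/s
Q = Σ q = 148.5 ft³/s

148 ft³/s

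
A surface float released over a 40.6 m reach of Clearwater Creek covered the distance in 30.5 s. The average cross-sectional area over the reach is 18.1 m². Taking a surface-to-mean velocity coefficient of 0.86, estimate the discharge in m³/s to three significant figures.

20.7 m³/s

v_surface = L / t̄ = 40.6 / 30.5 = 1.331 m/s
v_mean = 0.86 × 1.331 = 1.145 m/s
Q = A × v_mean = 18.1 × 1.145 = 20.72 m³/s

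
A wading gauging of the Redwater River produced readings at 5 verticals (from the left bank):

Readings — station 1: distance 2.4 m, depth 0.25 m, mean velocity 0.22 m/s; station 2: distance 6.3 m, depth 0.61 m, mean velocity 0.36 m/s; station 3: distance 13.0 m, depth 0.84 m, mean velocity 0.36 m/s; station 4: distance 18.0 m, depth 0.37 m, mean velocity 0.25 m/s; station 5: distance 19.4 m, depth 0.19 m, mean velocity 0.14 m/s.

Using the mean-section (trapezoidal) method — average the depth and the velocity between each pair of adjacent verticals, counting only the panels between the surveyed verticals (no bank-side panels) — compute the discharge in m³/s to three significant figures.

Panel 1-2: Δb = 3.9 m, d̄ = (0.25+0.61)/2 = 0.43, v̄ = (0.22+0.36)/2 = 0.29 → q = 3.9×0.43×0.29 = 0.4863 m³/s
Panel 2-3: Δb = 6.7 m, d̄ = (0.61+0.84)/2 = 0.725, v̄ = (0.36+0.36)/2 = 0.36 → q = 6.7×0.725×0.36 = 1.749 m³/s
Panel 3-4: Δb = 5 m, d̄ = (0.84+0.37)/2 = 0.605, v̄ = (0.36+0.25)/2 = 0.305 → q = 5×0.605×0.305 = 0.9226 m³/s
Panel 4-5: Δb = 1.4 m, d̄ = (0.37+0.19)/2 = 0.28, v̄ = (0.25+0.14)/2 = 0.195 → q = 1.4×0.28×0.195 = 0.07644 m³/s
Q = Σ q = 3.234 m³/s

3.23 m³/s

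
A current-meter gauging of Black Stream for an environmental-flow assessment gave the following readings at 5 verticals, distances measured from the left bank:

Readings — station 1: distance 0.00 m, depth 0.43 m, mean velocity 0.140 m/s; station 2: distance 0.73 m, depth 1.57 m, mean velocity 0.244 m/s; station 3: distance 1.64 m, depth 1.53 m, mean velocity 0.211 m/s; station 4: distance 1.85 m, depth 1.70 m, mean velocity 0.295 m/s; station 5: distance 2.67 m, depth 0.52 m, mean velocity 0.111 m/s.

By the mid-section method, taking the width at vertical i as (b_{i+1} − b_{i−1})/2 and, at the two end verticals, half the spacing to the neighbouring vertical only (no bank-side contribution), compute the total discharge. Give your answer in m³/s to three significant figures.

0.799 m³/s

w_1 = (0.73 − 0.00)/2 = 0.365 m; q_1 = 0.140 × 0.43 × 0.365 = 0.02197 m³/s
w_2 = (1.64 − 0.00)/2 = 0.82 m; q_2 = 0.244 × 1.57 × 0.82 = 0.3141 m³/s
w_3 = (1.85 − 0.73)/2 = 0.56 m; q_3 = 0.211 × 1.53 × 0.56 = 0.1808 m³/s
w_4 = (2.67 − 1.64)/2 = 0.515 m; q_4 = 0.295 × 1.70 × 0.515 = 0.2583 m³/s
w_5 = (2.67 − 1.85)/2 = 0.41 m; q_5 = 0.111 × 0.52 × 0.41 = 0.02367 m³/s
Q = Σ qᵢ = 0.7988 m³/s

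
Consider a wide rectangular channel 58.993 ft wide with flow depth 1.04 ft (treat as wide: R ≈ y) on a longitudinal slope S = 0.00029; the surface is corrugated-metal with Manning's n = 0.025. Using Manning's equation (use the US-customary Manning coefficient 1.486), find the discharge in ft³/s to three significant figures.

A = b·y = 58.993 × 1.04 = 61.35 ft²
Wide channel: R ≈ y = 1.04 ft
Q = (1.486/n)·A·R^(2/3)·S^(1/2) = (1.486/0.025) × 61.35 × 1.040^(2/3) × 0.00029^(1/2) = 63.75 ft³/s

63.7 ft³/s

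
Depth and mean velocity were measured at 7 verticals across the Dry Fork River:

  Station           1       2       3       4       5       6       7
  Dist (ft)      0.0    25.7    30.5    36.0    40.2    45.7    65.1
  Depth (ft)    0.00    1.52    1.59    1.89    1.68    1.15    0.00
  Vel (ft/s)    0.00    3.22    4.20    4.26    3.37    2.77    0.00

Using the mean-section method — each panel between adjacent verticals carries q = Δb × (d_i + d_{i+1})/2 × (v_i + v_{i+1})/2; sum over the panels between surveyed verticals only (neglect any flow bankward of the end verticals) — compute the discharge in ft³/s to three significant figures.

168 ft³/s

Panel 1-2: Δb = 25.7 ft, d̄ = (0.00+1.52)/2 = 0.76, v̄ = (0.00+3.22)/2 = 1.61 → q = 25.7×0.76×1.61 = 31.45 ft³/s
Panel 2-3: Δb = 4.8 ft, d̄ = (1.52+1.59)/2 = 1.555, v̄ = (3.22+4.20)/2 = 3.71 → q = 4.8×1.555×3.71 = 27.69 ft³/s
Panel 3-4: Δb = 5.5 ft, d̄ = (1.59+1.89)/2 = 1.74, v̄ = (4.20+4.26)/2 = 4.23 → q = 5.5×1.74×4.23 = 40.48 ft³/s
Panel 4-5: Δb = 4.2 ft, d̄ = (1.89+1.68)/2 = 1.785, v̄ = (4.26+3.37)/2 = 3.815 → q = 4.2×1.785×3.815 = 28.60 ft³/s
Panel 5-6: Δb = 5.5 ft, d̄ = (1.68+1.15)/2 = 1.415, v̄ = (3.37+2.77)/2 = 3.07 → q = 5.5×1.415×3.07 = 23.89 ft³/s
Panel 6-7: Δb = 19.4 ft, d̄ = (1.15+0.00)/2 = 0.575, v̄ = (2.77+0.00)/2 = 1.385 → q = 19.4×0.575×1.385 = 15.45 ft³/s
Q = Σ q = 167.6 ft³/s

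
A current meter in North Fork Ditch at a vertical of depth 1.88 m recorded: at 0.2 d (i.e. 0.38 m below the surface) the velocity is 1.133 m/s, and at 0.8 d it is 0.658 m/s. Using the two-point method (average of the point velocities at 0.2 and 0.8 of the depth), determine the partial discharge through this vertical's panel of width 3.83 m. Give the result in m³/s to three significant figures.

v̄ = (1.133 + 0.658) / 2 = 0.8955 m/s
q = v̄ × d × w = 0.8955 × 1.88 × 3.83 = 6.448 m³/s

6.45 m³/s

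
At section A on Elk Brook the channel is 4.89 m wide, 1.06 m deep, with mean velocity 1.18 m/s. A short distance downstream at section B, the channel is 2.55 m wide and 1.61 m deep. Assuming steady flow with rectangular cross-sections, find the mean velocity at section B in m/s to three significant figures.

1.49 m/s

Q = A₁V₁ = (4.89×1.06) × 1.18 = 6.116 m³/s
A₂ = 2.55 × 1.61 = 4.106 m²
V₂ = Q/A₂ = 6.116/4.106 = 1.490 m/s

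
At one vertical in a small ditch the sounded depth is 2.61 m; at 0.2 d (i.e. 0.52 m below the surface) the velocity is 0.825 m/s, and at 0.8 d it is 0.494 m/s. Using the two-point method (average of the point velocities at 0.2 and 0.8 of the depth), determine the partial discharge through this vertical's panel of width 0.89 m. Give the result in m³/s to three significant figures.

1.53 m³/s

v̄ = (0.825 + 0.494) / 2 = 0.6595 m/s
q = v̄ × d × w = 0.6595 × 2.61 × 0.89 = 1.532 m³/s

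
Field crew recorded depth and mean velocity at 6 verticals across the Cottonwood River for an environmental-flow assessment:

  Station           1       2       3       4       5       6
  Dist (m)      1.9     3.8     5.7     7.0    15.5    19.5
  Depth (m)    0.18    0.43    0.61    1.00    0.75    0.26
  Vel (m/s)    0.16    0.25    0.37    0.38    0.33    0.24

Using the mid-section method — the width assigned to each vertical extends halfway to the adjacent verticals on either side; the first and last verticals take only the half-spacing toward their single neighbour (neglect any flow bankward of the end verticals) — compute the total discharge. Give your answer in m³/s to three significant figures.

4.13 m³/s

w_1 = (3.8 − 1.9)/2 = 0.95 m; q_1 = 0.16 × 0.18 × 0.95 = 0.02736 m³/s
w_2 = (5.7 − 1.9)/2 = 1.9 m; q_2 = 0.25 × 0.43 × 1.9 = 0.2043 m³/s
w_3 = (7.0 − 3.8)/2 = 1.6 m; q_3 = 0.37 × 0.61 × 1.6 = 0.3611 m³/s
w_4 = (15.5 − 5.7)/2 = 4.9 m; q_4 = 0.38 × 1.00 × 4.9 = 1.862 m³/s
w_5 = (19.5 − 7.0)/2 = 6.25 m; q_5 = 0.33 × 0.75 × 6.25 = 1.547 m³/s
w_6 = (19.5 − 15.5)/2 = 2 m; q_6 = 0.24 × 0.26 × 2 = 0.1248 m³/s
Q = Σ qᵢ = 4.126 m³/s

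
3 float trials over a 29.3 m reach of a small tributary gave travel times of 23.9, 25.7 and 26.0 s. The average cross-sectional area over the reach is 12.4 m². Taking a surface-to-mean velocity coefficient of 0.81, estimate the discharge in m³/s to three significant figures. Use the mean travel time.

11.7 m³/s

t̄ = (23.9 + 25.7 + 26.0) / 3 = 25.2 s
v_surface = L / t̄ = 29.3 / 25.2 = 1.163 m/s
v_mean = 0.81 × 1.163 = 0.9418 m/s
Q = A × v_mean = 12.4 × 0.9418 = 11.68 m³/s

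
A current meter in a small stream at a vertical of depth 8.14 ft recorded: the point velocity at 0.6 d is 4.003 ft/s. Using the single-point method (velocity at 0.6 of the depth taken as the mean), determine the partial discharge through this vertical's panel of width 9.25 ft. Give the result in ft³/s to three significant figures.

v̄ = v₀.₆ = 4.003 ft/s
q = v̄ × d × w = 4.003 × 8.14 × 9.25 = 301.4 ft³/s

301 ft³/s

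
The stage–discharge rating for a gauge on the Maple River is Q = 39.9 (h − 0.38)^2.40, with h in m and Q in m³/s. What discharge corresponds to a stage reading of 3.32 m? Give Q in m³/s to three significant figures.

531 m³/s

Q = 39.9 × (3.32 − 0.38)^2.40 = 39.9 × 2.94^2.40 = 530.9 m³/s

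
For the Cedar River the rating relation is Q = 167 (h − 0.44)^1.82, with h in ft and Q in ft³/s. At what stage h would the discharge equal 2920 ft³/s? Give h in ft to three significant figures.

h − h₀ = (Q/C)^(1/b) = (2920/167)^(1/1.82) = 4.817 ft
h = 0.44 + 4.817 = 5.257 ft

5.26 ft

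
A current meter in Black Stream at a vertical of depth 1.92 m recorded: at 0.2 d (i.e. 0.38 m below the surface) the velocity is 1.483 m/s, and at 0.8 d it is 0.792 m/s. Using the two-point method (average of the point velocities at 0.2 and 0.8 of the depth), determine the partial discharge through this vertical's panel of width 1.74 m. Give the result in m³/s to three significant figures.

3.80 m³/s

v̄ = (1.483 + 0.792) / 2 = 1.138 m/s
q = v̄ × d × w = 1.138 × 1.92 × 1.74 = 3.800 m³/s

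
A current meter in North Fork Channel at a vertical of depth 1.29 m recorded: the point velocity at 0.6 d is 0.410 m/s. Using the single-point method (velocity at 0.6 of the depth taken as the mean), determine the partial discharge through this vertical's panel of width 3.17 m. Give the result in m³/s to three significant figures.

v̄ = v₀.₆ = 0.410 m/s
q = v̄ × d × w = 0.4100 × 1.29 × 3.17 = 1.677 m³/s

1.68 m³/s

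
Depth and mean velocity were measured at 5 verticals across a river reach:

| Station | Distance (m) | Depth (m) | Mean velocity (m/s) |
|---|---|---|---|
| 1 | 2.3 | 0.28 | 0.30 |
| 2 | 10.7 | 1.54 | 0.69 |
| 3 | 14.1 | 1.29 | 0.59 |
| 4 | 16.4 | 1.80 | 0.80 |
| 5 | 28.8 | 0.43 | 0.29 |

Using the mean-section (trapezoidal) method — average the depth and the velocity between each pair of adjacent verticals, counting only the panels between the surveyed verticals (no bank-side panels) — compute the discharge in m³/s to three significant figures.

16.9 m³/s

Panel 1-2: Δb = 8.4 m, d̄ = (0.28+1.54)/2 = 0.91, v̄ = (0.30+0.69)/2 = 0.495 → q = 8.4×0.91×0.495 = 3.784 m³/s
Panel 2-3: Δb = 3.4 m, d̄ = (1.54+1.29)/2 = 1.415, v̄ = (0.69+0.59)/2 = 0.64 → q = 3.4×1.415×0.64 = 3.079 m³/s
Panel 3-4: Δb = 2.3 m, d̄ = (1.29+1.80)/2 = 1.545, v̄ = (0.59+0.80)/2 = 0.695 → q = 2.3×1.545×0.695 = 2.470 m³/s
Panel 4-5: Δb = 12.4 m, d̄ = (1.80+0.43)/2 = 1.115, v̄ = (0.80+0.29)/2 = 0.545 → q = 12.4×1.115×0.545 = 7.535 m³/s
Q = Σ q = 16.87 m³/s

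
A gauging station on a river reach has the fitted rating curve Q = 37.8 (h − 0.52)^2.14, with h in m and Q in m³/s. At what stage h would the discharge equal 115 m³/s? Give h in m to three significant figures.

2.20 m

h − h₀ = (Q/C)^(1/b) = (115/37.8)^(1/2.14) = 1.682 m
h = 0.52 + 1.682 = 2.202 m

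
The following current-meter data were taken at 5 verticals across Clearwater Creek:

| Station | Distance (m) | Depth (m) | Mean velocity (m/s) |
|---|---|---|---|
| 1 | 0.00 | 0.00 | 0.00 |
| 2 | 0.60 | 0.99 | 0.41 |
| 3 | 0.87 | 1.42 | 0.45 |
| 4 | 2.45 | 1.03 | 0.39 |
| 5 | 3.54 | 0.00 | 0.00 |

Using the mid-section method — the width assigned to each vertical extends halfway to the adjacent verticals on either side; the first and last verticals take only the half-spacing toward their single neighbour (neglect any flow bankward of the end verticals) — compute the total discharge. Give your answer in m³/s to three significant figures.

1.30 m³/s

w_2 = (0.87 − 0.00)/2 = 0.435 m; q_2 = 0.41 × 0.99 × 0.435 = 0.1766 m³/s
w_3 = (2.45 − 0.60)/2 = 0.925 m; q_3 = 0.45 × 1.42 × 0.925 = 0.5911 m³/s
w_4 = (3.54 − 0.87)/2 = 1.335 m; q_4 = 0.39 × 1.03 × 1.335 = 0.5363 m³/s
Stations 1, 5 contribute zero (depth or velocity is 0).
Q = Σ qᵢ = 1.304 m³/s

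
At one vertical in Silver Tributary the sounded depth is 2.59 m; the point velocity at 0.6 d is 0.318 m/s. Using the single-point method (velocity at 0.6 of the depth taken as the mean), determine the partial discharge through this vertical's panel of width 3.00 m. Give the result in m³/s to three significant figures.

v̄ = v₀.₆ = 0.318 m/s
q = v̄ × d × w = 0.3180 × 2.59 × 3.00 = 2.471 m³/s

2.47 m³/s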